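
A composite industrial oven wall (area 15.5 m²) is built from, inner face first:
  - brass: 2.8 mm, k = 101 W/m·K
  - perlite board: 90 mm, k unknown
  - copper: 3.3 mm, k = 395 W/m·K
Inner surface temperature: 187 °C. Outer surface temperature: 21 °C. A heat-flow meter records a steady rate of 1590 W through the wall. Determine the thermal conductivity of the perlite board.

k ≈ 0.0556 W/(m·K)

Using the resistance-network approach (series):
R_brass = L/(kA) = 0.0028/(101×15.5) = 1.789×10^-6 K/W
R_copper = L/(kA) = 0.0033/(395×15.5) = 5.39×10^-7 K/W
Sum of known resistances R_other = 2.328×10^-6 K/W
Total R = ΔT/Q = 166/1590 = 0.1044 K/W
R_perlite board = R_total − R_other = 0.1044 K/W
k = L/(R·A) = 0.09/(0.1044×15.5)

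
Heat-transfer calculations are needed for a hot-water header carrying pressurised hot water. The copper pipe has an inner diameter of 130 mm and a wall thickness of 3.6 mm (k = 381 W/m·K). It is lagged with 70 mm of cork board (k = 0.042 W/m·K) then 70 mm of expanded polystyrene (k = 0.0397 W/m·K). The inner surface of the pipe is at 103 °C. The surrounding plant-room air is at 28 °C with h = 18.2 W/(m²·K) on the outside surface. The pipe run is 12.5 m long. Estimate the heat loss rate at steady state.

Q ≈ 216 W

Per-layer cylindrical resistances, series-summed:
R_copper pipe wall = ln(68.6/65)/(2π×381×12.5) = 1.801×10^-6 K/W
R_cork board = ln(138.6/68.6)/(2π×0.042×12.5) = 0.2132 K/W
R_expanded polystyrene = ln(208.6/138.6)/(2π×0.0397×12.5) = 0.1311 K/W
R_outer film = 1/(h_o·2πr_oL) = 1/(18.2×2π×0.2086×12.5) = 0.003354 K/W
R_total = 0.3477 K/W
Q = ΔT/R_total = 75/0.3477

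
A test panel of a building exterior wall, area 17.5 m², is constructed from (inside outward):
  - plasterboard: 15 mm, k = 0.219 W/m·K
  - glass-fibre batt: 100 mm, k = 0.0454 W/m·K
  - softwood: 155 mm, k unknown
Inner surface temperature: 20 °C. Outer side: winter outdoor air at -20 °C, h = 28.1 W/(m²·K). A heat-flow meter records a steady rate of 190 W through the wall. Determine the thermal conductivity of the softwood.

k ≈ 0.113 W/(m·K)

Using the resistance-network approach (series):
R_plasterboard = L/(kA) = 0.015/(0.219×17.5) = 0.003914 K/W
R_glass-fibre batt = L/(kA) = 0.1/(0.0454×17.5) = 0.1259 K/W
R_outer film = 1/(h_o·A) = 1/(28.1×17.5) = 0.002034 K/W
Sum of known resistances R_other = 0.1318 K/W
Total R = ΔT/Q = 40/190 = 0.2105 K/W
R_softwood = R_total − R_other = 0.07871 K/W
k = L/(R·A) = 0.155/(0.07871×17.5)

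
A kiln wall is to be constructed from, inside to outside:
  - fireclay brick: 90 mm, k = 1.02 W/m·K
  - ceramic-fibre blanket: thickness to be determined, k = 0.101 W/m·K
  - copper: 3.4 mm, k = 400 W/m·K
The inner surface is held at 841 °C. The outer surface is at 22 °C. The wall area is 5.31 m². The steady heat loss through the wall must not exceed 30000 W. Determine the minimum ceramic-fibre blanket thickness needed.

Model the wall as resistances in series:
R_fireclay brick = L/(kA) = 0.09/(1.02×5.31) = 0.01662 K/W
R_copper = L/(kA) = 0.0034/(400×5.31) = 1.601×10^-6 K/W
Sum of the known resistances R_other = 0.01662 K/W
Required total resistance R_tot = ΔT/Q_allow = 819/30000 = 0.0273 K/W
R_ceramic-fibre blanket = R_tot − R_other = 0.01068 K/W
L = R·k·A = 0.01068×0.101×5.31

L ≈ 5.73 mm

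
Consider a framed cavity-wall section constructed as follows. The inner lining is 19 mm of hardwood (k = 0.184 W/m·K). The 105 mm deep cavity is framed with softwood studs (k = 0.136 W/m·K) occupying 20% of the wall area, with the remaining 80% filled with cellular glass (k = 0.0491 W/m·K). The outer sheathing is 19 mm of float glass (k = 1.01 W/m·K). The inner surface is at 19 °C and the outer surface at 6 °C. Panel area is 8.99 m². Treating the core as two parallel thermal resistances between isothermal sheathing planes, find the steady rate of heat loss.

Sheathing layers in series; stud and cavity paths in parallel between them.
R_inner = 0.019/(0.184×8.99) = 0.01149 K/W
R_stud  = 0.105/(0.136×0.2×8.99) = 0.4294 K/W
R_cav   = 0.105/(0.0491×0.8×8.99) = 0.2973 K/W
1/R_core = 1/R_stud + 1/R_cav → R_core = 0.1757 K/W
R_outer = 0.019/(1.01×8.99) = 0.002093 K/W
R_total = 0.1893 K/W
Q = ΔT/R_total = 13/0.1893

Q ≈ 68.7 W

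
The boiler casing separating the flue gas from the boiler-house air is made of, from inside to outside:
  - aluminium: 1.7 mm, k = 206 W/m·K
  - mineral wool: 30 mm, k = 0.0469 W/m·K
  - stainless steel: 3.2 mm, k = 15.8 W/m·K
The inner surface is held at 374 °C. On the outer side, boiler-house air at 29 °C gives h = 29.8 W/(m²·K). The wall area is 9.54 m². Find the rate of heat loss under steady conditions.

Using the resistance-network approach (series):
R_aluminium = L/(kA) = 0.0017/(206×9.54) = 8.65×10^-7 K/W
R_mineral wool = L/(kA) = 0.03/(0.0469×9.54) = 0.06705 K/W
R_stainless steel = L/(kA) = 0.0032/(15.8×9.54) = 2.123×10^-5 K/W
R_outer film = 1/(h_o·A) = 1/(29.8×9.54) = 0.003518 K/W
R_total = 0.07059 K/W
Q = ΔT / R_total = 345 / 0.07059

Q ≈ 4890 W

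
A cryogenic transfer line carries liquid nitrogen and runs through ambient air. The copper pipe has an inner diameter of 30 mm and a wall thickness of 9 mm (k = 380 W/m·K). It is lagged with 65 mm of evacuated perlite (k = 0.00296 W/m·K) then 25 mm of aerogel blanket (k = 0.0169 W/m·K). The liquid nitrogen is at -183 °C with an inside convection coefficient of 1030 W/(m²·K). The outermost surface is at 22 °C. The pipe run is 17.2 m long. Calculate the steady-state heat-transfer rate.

For a radial system each layer contributes R = ln(r_out/r_in)/(2πkL); films add R = 1/(hA).
R_inner film = 1/(h_i·2πr₁L) = 1/(1030×2π×0.015×17.2) = 5.989×10^-4 K/W
R_copper pipe wall = ln(24/15)/(2π×380×17.2) = 1.144×10^-5 K/W
R_evacuated perlite = ln(89/24)/(2π×0.00296×17.2) = 4.097 K/W
R_aerogel blanket = ln(114/89)/(2π×0.0169×17.2) = 0.1355 K/W
R_total = 4.233 K/W
Q = ΔT/R_total = 205/4.233

Q ≈ 48.4 W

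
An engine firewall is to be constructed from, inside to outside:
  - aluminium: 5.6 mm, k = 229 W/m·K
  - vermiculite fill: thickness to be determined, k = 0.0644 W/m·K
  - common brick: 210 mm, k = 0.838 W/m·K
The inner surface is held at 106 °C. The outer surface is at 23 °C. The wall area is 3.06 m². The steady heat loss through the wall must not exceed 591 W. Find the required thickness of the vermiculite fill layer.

L ≈ 11.5 mm

Thermal resistances in series:
R_aluminium = L/(kA) = 0.0056/(229×3.06) = 7.992×10^-6 K/W
R_common brick = L/(kA) = 0.21/(0.838×3.06) = 0.08189 K/W
Sum of the known resistances R_other = 0.0819 K/W
Required total resistance R_tot = ΔT/Q_allow = 83/591 = 0.1404 K/W
R_vermiculite fill = R_tot − R_other = 0.05854 K/W
L = R·k·A = 0.05854×0.0644×3.06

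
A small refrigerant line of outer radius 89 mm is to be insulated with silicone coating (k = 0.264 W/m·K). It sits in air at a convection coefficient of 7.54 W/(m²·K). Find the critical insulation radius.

For a cylinder r_cr = k/h = 0.264/7.54
r_cr = 35 mm; since the bare radius (89 mm) is above r_cr, any added insulation will reduce heat loss.

r_cr ≈ 35 mm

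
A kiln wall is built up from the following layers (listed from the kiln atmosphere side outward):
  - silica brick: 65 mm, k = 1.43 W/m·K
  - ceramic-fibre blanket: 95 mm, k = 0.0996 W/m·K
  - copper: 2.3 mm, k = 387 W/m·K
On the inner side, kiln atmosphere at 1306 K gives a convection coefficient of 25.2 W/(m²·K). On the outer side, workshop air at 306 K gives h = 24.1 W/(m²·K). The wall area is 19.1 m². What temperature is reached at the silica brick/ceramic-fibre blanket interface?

Model the wall as resistances in series:
R_inner film = 1/(h_i·A) = 1/(25.2×19.1) = 0.002078 K/W
R_silica brick = L/(kA) = 0.065/(1.43×19.1) = 0.00238 K/W
R_ceramic-fibre blanket = L/(kA) = 0.095/(0.0996×19.1) = 0.04994 K/W
R_copper = L/(kA) = 0.0023/(387×19.1) = 3.112×10^-7 K/W
R_outer film = 1/(h_o·A) = 1/(24.1×19.1) = 0.002172 K/W
R_total = 0.05657 K/W;  Q = ΔT/R_total = 1000/0.05657 = 17680 W
T_interface = T_inner − Q·ΣR(inner→interface) = 1306 − 17700×0.004457

T ≈ 1230 K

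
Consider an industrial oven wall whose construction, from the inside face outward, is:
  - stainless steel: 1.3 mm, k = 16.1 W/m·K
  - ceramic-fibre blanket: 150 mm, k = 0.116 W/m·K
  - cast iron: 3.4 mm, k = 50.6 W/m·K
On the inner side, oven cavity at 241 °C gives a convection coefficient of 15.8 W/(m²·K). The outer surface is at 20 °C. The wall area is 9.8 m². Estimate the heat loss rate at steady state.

Series thermal resistances:
R_inner film = 1/(h_i·A) = 1/(15.8×9.8) = 0.006458 K/W
R_stainless steel = L/(kA) = 0.0013/(16.1×9.8) = 8.239×10^-6 K/W
R_ceramic-fibre blanket = L/(kA) = 0.15/(0.116×9.8) = 0.1319 K/W
R_cast iron = L/(kA) = 0.0034/(50.6×9.8) = 6.856×10^-6 K/W
R_total = 0.1384 K/W
Q = ΔT / R_total = 221 / 0.1384

Q ≈ 1600 W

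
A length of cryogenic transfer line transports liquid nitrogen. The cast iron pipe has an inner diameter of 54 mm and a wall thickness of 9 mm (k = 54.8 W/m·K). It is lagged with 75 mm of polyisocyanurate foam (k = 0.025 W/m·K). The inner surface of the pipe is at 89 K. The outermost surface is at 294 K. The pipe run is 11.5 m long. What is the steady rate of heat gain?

Cylindrical conduction, so R = ln(r₂/r₁)/(2πkL) per layer, in series:
R_cast iron pipe wall = ln(36/27)/(2π×54.8×11.5) = 7.265×10^-5 K/W
R_polyisocyanurate foam = ln(111/36)/(2π×0.025×11.5) = 0.6233 K/W
R_total = 0.6234 K/W
Q = ΔT/R_total = 205/0.6234

Q ≈ 329 W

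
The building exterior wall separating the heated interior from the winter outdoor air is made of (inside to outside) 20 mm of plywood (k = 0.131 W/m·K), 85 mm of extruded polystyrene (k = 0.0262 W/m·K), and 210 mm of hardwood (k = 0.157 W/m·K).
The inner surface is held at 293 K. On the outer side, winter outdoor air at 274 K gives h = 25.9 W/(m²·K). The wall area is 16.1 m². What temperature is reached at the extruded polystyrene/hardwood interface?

Thermal resistances in series:
R_plywood = L/(kA) = 0.02/(0.131×16.1) = 0.009483 K/W
R_extruded polystyrene = L/(kA) = 0.085/(0.0262×16.1) = 0.2015 K/W
R_hardwood = L/(kA) = 0.21/(0.157×16.1) = 0.08308 K/W
R_outer film = 1/(h_o·A) = 1/(25.9×16.1) = 0.002398 K/W
R_total = 0.2965 K/W;  Q = ΔT/R_total = 19/0.2965 = 64.09 W
T_interface = T_inner − Q·ΣR(inner→interface) = 293 − 64.1×0.211

T ≈ 279 K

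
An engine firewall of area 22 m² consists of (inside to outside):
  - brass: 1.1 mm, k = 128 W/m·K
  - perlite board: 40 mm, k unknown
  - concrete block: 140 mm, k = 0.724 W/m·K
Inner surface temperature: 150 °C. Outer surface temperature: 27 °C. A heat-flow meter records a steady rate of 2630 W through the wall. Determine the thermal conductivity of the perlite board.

Using the resistance-network approach (series):
R_brass = L/(kA) = 0.0011/(128×22) = 3.906×10^-7 K/W
R_concrete block = L/(kA) = 0.14/(0.724×22) = 0.00879 K/W
Sum of known resistances R_other = 0.00879 K/W
Total R = ΔT/Q = 123/2630 = 0.04677 K/W
R_perlite board = R_total − R_other = 0.03798 K/W
k = L/(R·A) = 0.04/(0.03798×22)

k ≈ 0.0479 W/(m·K)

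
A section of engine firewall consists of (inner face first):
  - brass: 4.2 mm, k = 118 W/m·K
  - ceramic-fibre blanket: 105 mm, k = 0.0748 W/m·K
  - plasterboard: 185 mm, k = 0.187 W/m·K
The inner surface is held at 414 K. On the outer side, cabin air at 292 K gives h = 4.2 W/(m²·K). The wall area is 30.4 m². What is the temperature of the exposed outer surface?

T ≈ 303 K

Thermal resistances in series:
R_brass = L/(kA) = 0.0042/(118×30.4) = 1.171×10^-6 K/W
R_ceramic-fibre blanket = L/(kA) = 0.105/(0.0748×30.4) = 0.04618 K/W
R_plasterboard = L/(kA) = 0.185/(0.187×30.4) = 0.03254 K/W
R_outer film = 1/(h_o·A) = 1/(4.2×30.4) = 0.007832 K/W
R_total = 0.08655 K/W;  Q = ΔT/R_total = 122/0.08655 = 1410 W
T_interface = T_inner − Q·ΣR(inner→interface) = 414 − 1410×0.07872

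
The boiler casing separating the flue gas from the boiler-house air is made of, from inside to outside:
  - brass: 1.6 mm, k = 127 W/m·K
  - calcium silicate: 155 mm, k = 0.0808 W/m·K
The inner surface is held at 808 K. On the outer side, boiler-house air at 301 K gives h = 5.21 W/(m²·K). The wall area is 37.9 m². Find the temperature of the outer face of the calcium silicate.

Thermal resistances in series:
R_brass = L/(kA) = 0.0016/(127×37.9) = 3.324×10^-7 K/W
R_calcium silicate = L/(kA) = 0.155/(0.0808×37.9) = 0.05062 K/W
R_outer film = 1/(h_o·A) = 1/(5.21×37.9) = 0.005064 K/W
R_total = 0.05568 K/W;  Q = ΔT/R_total = 507/0.05568 = 9106 W
T_interface = T_inner − Q·ΣR(inner→interface) = 808 − 9110×0.05062

T ≈ 347 K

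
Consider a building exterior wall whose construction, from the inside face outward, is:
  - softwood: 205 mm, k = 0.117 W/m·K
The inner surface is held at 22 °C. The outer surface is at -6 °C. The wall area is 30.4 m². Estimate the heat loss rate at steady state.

Q ≈ 486 W

Model the wall as resistances in series:
R_softwood = L/(kA) = 0.205/(0.117×30.4) = 0.05764 K/W
R_total = 0.05764 K/W
Q = ΔT / R_total = 28 / 0.05764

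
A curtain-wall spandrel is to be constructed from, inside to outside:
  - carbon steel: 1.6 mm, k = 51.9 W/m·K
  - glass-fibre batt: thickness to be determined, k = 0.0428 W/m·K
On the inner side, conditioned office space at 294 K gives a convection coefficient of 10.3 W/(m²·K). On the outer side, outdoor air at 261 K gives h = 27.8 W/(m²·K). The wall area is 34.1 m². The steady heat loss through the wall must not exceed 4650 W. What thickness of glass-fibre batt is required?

L ≈ 4.66 mm

Treating each layer as a thermal resistance in series:
R_inner film = 1/(h_i·A) = 1/(10.3×34.1) = 0.002847 K/W
R_carbon steel = L/(kA) = 0.0016/(51.9×34.1) = 9.041×10^-7 K/W
R_outer film = 1/(h_o·A) = 1/(27.8×34.1) = 0.001055 K/W
Sum of the known resistances R_other = 0.003903 K/W
Required total resistance R_tot = ΔT/Q_allow = 33/4650 = 0.007097 K/W
R_glass-fibre batt = R_tot − R_other = 0.003194 K/W
L = R·k·A = 0.003194×0.0428×34.1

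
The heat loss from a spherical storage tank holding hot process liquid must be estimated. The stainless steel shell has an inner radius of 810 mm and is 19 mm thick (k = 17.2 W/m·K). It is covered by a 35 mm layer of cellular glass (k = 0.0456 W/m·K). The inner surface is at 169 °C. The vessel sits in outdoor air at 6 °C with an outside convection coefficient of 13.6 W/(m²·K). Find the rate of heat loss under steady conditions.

Q ≈ 1750 W

For a spherical shell R = (1/r₁ − 1/r₂)/(4πk); film R = 1/(h·4πr²). In series:
R_stainless steel shell = (1/0.81 − 1/0.829)/(4π×17.2) = 1.309×10^-4 K/W
R_cellular glass = (1/0.829 − 1/0.864)/(4π×0.0456) = 0.08528 K/W
R_outer film = 1/(h·4πr_o²) = 1/(13.6×4π×0.864²) = 0.007838 K/W
R_total = 0.09324 K/W
Q = ΔT/R_total = 163/0.09324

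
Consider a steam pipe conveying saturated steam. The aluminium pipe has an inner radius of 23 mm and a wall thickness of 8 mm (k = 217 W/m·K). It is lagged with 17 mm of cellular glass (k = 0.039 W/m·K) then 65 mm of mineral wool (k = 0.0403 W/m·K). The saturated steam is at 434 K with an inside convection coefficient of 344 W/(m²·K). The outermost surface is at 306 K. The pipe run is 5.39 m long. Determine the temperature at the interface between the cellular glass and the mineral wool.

Radial resistances (cylindrical: R_cond = ln(r_o/r_i)/(2πkL), R_conv = 1/(h·2πrL)):
R_inner film = 1/(h_i·2πr₁L) = 1/(344×2π×0.023×5.39) = 0.003732 K/W
R_aluminium pipe wall = ln(31/23)/(2π×217×5.39) = 4.062×10^-5 K/W
R_cellular glass = ln(48/31)/(2π×0.039×5.39) = 0.331 K/W
R_mineral wool = ln(113/48)/(2π×0.0403×5.39) = 0.6273 K/W
R_total = 0.9621 K/W
Q = ΔT/R_total = 128/0.9621
Q = 133 W
T_interface = T_inner − Q·ΣR(inner→interface) = 434 − 133×0.3348

T ≈ 389 K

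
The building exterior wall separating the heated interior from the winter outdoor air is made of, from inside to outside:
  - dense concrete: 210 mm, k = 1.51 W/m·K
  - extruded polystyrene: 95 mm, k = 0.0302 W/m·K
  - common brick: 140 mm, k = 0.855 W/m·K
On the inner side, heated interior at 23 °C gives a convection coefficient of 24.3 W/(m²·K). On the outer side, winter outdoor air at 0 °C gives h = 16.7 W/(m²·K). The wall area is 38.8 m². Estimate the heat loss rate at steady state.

Q ≈ 251 W

Series thermal resistances:
R_inner film = 1/(h_i·A) = 1/(24.3×38.8) = 0.001061 K/W
R_dense concrete = L/(kA) = 0.21/(1.51×38.8) = 0.003584 K/W
R_extruded polystyrene = L/(kA) = 0.095/(0.0302×38.8) = 0.08107 K/W
R_common brick = L/(kA) = 0.14/(0.855×38.8) = 0.00422 K/W
R_outer film = 1/(h_o·A) = 1/(16.7×38.8) = 0.001543 K/W
R_total = 0.09148 K/W
Q = ΔT / R_total = 23 / 0.09148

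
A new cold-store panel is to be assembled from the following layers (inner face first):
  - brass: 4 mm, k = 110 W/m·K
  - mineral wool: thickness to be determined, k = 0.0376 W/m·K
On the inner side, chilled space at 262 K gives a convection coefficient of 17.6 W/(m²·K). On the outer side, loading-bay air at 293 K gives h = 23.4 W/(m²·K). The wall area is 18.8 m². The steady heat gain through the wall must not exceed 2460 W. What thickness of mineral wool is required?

Using the resistance-network approach (series):
R_inner film = 1/(h_i·A) = 1/(17.6×18.8) = 0.003022 K/W
R_brass = L/(kA) = 0.004/(110×18.8) = 1.934×10^-6 K/W
R_outer film = 1/(h_o·A) = 1/(23.4×18.8) = 0.002273 K/W
Sum of the known resistances R_other = 0.005297 K/W
Required total resistance R_tot = ΔT/Q_allow = 31/2460 = 0.0126 K/W
R_mineral wool = R_tot − R_other = 0.007304 K/W
L = R·k·A = 0.007304×0.0376×18.8

L ≈ 5.16 mm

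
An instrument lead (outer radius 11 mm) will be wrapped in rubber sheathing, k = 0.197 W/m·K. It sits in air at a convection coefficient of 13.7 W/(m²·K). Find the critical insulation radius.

For a cylinder r_cr = k/h = 0.197/13.7
r_cr = 14.4 mm; since the bare radius (11 mm) is below r_cr, adding a thin layer of insulation will *increase* heat loss.

r_cr ≈ 14.4 mm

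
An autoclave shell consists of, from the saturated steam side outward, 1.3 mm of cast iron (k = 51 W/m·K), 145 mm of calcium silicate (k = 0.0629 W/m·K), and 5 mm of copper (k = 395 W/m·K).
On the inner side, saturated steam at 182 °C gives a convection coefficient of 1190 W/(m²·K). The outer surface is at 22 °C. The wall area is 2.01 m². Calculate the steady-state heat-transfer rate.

Q ≈ 139 W

Treating each layer as a thermal resistance in series:
R_inner film = 1/(h_i·A) = 1/(1190×2.01) = 4.181×10^-4 K/W
R_cast iron = L/(kA) = 0.0013/(51×2.01) = 1.268×10^-5 K/W
R_calcium silicate = L/(kA) = 0.145/(0.0629×2.01) = 1.147 K/W
R_copper = L/(kA) = 0.005/(395×2.01) = 6.298×10^-6 K/W
R_total = 1.147 K/W
Q = ΔT / R_total = 160 / 1.147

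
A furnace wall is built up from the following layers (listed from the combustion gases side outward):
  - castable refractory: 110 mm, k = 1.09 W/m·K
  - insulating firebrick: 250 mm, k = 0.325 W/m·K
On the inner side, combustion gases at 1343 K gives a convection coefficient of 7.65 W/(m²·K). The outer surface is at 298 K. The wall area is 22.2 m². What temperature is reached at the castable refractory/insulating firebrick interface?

T ≈ 1100 K

Treating each layer as a thermal resistance in series:
R_inner film = 1/(h_i·A) = 1/(7.65×22.2) = 0.005888 K/W
R_castable refractory = L/(kA) = 0.11/(1.09×22.2) = 0.004546 K/W
R_insulating firebrick = L/(kA) = 0.25/(0.325×22.2) = 0.03465 K/W
R_total = 0.04508 K/W;  Q = ΔT/R_total = 1045/0.04508 = 23180 W
T_interface = T_inner − Q·ΣR(inner→interface) = 1343 − 23200×0.01043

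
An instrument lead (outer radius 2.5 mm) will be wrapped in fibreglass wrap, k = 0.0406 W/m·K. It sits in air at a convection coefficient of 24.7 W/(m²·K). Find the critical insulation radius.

For a cylinder r_cr = k/h = 0.0406/24.7
r_cr = 1.64 mm; since the bare radius (2.5 mm) is above r_cr, any added insulation will reduce heat loss.

r_cr ≈ 1.64 mm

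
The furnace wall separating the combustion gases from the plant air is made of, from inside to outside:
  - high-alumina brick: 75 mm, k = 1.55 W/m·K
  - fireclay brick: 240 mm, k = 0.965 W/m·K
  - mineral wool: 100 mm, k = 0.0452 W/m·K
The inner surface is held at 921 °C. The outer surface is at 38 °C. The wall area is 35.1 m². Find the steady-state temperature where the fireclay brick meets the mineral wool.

T ≈ 816 °C

Thermal resistances in series:
R_high-alumina brick = L/(kA) = 0.075/(1.55×35.1) = 0.001379 K/W
R_fireclay brick = L/(kA) = 0.24/(0.965×35.1) = 0.007086 K/W
R_mineral wool = L/(kA) = 0.1/(0.0452×35.1) = 0.06303 K/W
R_total = 0.0715 K/W;  Q = ΔT/R_total = 883/0.0715 = 12350 W
T_interface = T_inner − Q·ΣR(inner→interface) = 921 − 12400×0.008464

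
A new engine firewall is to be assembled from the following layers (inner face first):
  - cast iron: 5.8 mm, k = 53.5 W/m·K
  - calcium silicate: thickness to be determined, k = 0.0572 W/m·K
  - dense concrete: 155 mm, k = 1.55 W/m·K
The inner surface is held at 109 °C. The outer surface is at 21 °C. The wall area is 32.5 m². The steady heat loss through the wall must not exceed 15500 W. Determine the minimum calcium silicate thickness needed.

L ≈ 4.83 mm

Using the resistance-network approach (series):
R_cast iron = L/(kA) = 0.0058/(53.5×32.5) = 3.336×10^-6 K/W
R_dense concrete = L/(kA) = 0.155/(1.55×32.5) = 0.003077 K/W
Sum of the known resistances R_other = 0.00308 K/W
Required total resistance R_tot = ΔT/Q_allow = 88/15500 = 0.005677 K/W
R_calcium silicate = R_tot − R_other = 0.002597 K/W
L = R·k·A = 0.002597×0.0572×32.5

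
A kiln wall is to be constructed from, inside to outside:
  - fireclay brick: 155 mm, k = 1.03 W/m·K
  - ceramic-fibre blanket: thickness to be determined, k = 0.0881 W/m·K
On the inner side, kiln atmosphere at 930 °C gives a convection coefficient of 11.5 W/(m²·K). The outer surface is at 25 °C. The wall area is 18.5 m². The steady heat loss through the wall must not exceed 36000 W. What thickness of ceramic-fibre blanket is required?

Model the wall as resistances in series:
R_inner film = 1/(h_i·A) = 1/(11.5×18.5) = 0.0047 K/W
R_fireclay brick = L/(kA) = 0.155/(1.03×18.5) = 0.008134 K/W
Sum of the known resistances R_other = 0.01283 K/W
Required total resistance R_tot = ΔT/Q_allow = 905/36000 = 0.02514 K/W
R_ceramic-fibre blanket = R_tot − R_other = 0.0123 K/W
L = R·k·A = 0.0123×0.0881×18.5

L ≈ 20.1 mm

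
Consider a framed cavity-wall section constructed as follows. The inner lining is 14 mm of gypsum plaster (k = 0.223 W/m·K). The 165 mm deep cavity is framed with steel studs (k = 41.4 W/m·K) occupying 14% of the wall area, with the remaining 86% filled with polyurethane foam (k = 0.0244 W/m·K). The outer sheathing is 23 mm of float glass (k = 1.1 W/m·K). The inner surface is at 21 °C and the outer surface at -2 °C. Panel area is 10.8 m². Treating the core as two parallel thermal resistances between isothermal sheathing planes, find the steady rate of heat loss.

Q ≈ 2220 W

Sheathing layers in series; stud and cavity paths in parallel between them.
R_inner = 0.014/(0.223×10.8) = 0.005813 K/W
R_stud  = 0.165/(41.4×0.14×10.8) = 0.002636 K/W
R_cav   = 0.165/(0.0244×0.86×10.8) = 0.7281 K/W
1/R_core = 1/R_stud + 1/R_cav → R_core = 0.002626 K/W
R_outer = 0.023/(1.1×10.8) = 0.001936 K/W
R_total = 0.01038 K/W
Q = ΔT/R_total = 23/0.01038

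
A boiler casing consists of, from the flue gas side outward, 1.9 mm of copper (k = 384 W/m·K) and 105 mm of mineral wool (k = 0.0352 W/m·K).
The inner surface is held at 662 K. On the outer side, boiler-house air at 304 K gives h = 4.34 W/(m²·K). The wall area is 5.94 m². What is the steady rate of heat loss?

Thermal resistances in series:
R_copper = L/(kA) = 0.0019/(384×5.94) = 8.33×10^-7 K/W
R_mineral wool = L/(kA) = 0.105/(0.0352×5.94) = 0.5022 K/W
R_outer film = 1/(h_o·A) = 1/(4.34×5.94) = 0.03879 K/W
R_total = 0.541 K/W
Q = ΔT / R_total = 358 / 0.541

Q ≈ 662 W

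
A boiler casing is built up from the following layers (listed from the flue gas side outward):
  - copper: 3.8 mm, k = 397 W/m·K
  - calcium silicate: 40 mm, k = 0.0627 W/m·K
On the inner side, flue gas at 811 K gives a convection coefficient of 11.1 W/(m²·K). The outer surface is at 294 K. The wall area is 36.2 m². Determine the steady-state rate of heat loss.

Q ≈ 25700 W

Model the wall as resistances in series:
R_inner film = 1/(h_i·A) = 1/(11.1×36.2) = 0.002489 K/W
R_copper = L/(kA) = 0.0038/(397×36.2) = 2.644×10^-7 K/W
R_calcium silicate = L/(kA) = 0.04/(0.0627×36.2) = 0.01762 K/W
R_total = 0.02011 K/W
Q = ΔT / R_total = 517 / 0.02011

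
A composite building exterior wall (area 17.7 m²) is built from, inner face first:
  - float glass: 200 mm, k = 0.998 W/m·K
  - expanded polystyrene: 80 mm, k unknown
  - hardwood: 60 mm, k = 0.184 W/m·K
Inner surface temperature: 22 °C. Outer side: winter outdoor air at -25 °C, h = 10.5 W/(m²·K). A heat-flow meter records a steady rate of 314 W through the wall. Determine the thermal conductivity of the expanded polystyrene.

k ≈ 0.0395 W/(m·K)

Thermal resistances in series:
R_float glass = L/(kA) = 0.2/(0.998×17.7) = 0.01132 K/W
R_hardwood = L/(kA) = 0.06/(0.184×17.7) = 0.01842 K/W
R_outer film = 1/(h_o·A) = 1/(10.5×17.7) = 0.005381 K/W
Sum of known resistances R_other = 0.03513 K/W
Total R = ΔT/Q = 47/314 = 0.1497 K/W
R_expanded polystyrene = R_total − R_other = 0.1146 K/W
k = L/(R·A) = 0.08/(0.1146×17.7)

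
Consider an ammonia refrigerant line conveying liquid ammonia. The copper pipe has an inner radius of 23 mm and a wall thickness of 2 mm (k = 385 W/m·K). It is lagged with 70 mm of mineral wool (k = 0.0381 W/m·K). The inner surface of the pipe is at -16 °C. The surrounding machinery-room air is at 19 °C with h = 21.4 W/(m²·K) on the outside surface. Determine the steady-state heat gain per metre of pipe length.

Radial resistances (cylindrical: R_cond = ln(r_o/r_i)/(2πkL), R_conv = 1/(h·2πrL)):
R_copper pipe wall = ln(25/23)/(2π×385×1) = 3.447×10^-5 K/W
R_mineral wool = ln(95/25)/(2π×0.0381×1) = 5.577 K/W
R_outer film = 1/(h_o·2πr_oL) = 1/(21.4×2π×0.095×1) = 0.07829 K/W
R_total = 5.655 K/W
Q = ΔT/R_total = 35/5.655

q′ ≈ 6.19 W/m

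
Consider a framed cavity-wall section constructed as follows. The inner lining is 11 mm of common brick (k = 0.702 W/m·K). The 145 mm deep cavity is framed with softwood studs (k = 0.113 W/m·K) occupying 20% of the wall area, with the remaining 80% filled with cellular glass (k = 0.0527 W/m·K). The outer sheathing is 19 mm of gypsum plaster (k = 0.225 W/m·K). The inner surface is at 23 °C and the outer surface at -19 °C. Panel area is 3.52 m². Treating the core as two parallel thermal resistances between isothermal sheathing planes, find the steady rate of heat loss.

Q ≈ 63.2 W

Sheathing layers in series; stud and cavity paths in parallel between them.
R_inner = 0.011/(0.702×3.52) = 0.004452 K/W
R_stud  = 0.145/(0.113×0.2×3.52) = 1.823 K/W
R_cav   = 0.145/(0.0527×0.8×3.52) = 0.9771 K/W
1/R_core = 1/R_stud + 1/R_cav → R_core = 0.6361 K/W
R_outer = 0.019/(0.225×3.52) = 0.02399 K/W
R_total = 0.6645 K/W
Q = ΔT/R_total = 42/0.6645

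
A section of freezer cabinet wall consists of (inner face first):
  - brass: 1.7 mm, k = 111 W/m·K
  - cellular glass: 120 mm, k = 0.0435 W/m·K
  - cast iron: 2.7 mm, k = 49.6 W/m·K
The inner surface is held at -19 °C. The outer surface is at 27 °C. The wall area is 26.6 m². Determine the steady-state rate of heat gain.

Series thermal resistances:
R_brass = L/(kA) = 0.0017/(111×26.6) = 5.758×10^-7 K/W
R_cellular glass = L/(kA) = 0.12/(0.0435×26.6) = 0.1037 K/W
R_cast iron = L/(kA) = 0.0027/(49.6×26.6) = 2.046×10^-6 K/W
R_total = 0.1037 K/W
Q = ΔT / R_total = 46 / 0.1037

Q ≈ 444 W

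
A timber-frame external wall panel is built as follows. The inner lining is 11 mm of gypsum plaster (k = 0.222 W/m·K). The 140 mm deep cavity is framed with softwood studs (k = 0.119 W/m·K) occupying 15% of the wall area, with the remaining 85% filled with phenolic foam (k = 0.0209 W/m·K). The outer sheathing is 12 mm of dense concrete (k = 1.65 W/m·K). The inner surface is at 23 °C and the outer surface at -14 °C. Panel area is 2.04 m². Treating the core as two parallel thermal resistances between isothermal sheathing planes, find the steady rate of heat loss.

Q ≈ 18.9 W

Sheathing layers in series; stud and cavity paths in parallel between them.
R_inner = 0.011/(0.222×2.04) = 0.02429 K/W
R_stud  = 0.14/(0.119×0.15×2.04) = 3.845 K/W
R_cav   = 0.14/(0.0209×0.85×2.04) = 3.863 K/W
1/R_core = 1/R_stud + 1/R_cav → R_core = 1.927 K/W
R_outer = 0.012/(1.65×2.04) = 0.003565 K/W
R_total = 1.955 K/W
Q = ΔT/R_total = 37/1.955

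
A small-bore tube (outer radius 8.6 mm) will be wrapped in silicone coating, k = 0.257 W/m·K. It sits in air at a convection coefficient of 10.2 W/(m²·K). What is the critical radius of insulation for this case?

r_cr ≈ 25.2 mm

For a cylinder r_cr = k/h = 0.257/10.2
r_cr = 25.2 mm; since the bare radius (8.6 mm) is below r_cr, adding a thin layer of insulation will *increase* heat loss.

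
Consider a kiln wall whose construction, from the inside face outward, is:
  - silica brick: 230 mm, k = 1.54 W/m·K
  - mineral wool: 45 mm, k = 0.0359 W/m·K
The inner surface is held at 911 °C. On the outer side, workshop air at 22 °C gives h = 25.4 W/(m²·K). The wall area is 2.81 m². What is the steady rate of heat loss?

Using the resistance-network approach (series):
R_silica brick = L/(kA) = 0.23/(1.54×2.81) = 0.05315 K/W
R_mineral wool = L/(kA) = 0.045/(0.0359×2.81) = 0.4461 K/W
R_outer film = 1/(h_o·A) = 1/(25.4×2.81) = 0.01401 K/W
R_total = 0.5132 K/W
Q = ΔT / R_total = 889 / 0.5132

Q ≈ 1730 W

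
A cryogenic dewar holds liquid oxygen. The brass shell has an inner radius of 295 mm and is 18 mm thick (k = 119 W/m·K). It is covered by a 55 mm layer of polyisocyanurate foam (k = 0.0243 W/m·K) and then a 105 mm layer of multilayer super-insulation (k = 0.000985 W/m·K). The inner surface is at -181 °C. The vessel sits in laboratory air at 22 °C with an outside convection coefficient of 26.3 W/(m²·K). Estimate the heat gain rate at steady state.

Spherical conduction: R = (1/r_in − 1/r_out)/(4πk) per layer; series-sum.
R_brass shell = (1/0.295 − 1/0.313)/(4π×119) = 1.304×10^-4 K/W
R_polyisocyanurate foam = (1/0.313 − 1/0.368)/(4π×0.0243) = 1.564 K/W
R_multilayer super-insulation = (1/0.368 − 1/0.473)/(4π×0.000985) = 48.73 K/W
R_outer film = 1/(h·4πr_o²) = 1/(26.3×4π×0.473²) = 0.01352 K/W
R_total = 50.31 K/W
Q = ΔT/R_total = 203/50.31

Q ≈ 4.03 W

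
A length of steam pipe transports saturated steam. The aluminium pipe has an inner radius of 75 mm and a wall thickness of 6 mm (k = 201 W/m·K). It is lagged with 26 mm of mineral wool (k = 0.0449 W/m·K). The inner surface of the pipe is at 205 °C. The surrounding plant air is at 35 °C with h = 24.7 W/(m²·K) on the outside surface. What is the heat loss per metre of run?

Cylindrical conduction, so R = ln(r₂/r₁)/(2πkL) per layer, in series:
R_aluminium pipe wall = ln(81/75)/(2π×201×1) = 6.094×10^-5 K/W
R_mineral wool = ln(107/81)/(2π×0.0449×1) = 0.9868 K/W
R_outer film = 1/(h_o·2πr_oL) = 1/(24.7×2π×0.107×1) = 0.06022 K/W
R_total = 1.047 K/W
Q = ΔT/R_total = 170/1.047

q′ ≈ 162 W/m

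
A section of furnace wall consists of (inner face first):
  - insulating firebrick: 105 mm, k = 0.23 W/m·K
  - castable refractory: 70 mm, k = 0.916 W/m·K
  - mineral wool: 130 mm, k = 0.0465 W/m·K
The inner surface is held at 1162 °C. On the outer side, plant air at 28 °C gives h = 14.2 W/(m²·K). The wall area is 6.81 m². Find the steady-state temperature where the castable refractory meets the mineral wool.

Treating each layer as a thermal resistance in series:
R_insulating firebrick = L/(kA) = 0.105/(0.23×6.81) = 0.06704 K/W
R_castable refractory = L/(kA) = 0.07/(0.916×6.81) = 0.01122 K/W
R_mineral wool = L/(kA) = 0.13/(0.0465×6.81) = 0.4105 K/W
R_outer film = 1/(h_o·A) = 1/(14.2×6.81) = 0.01034 K/W
R_total = 0.4991 K/W;  Q = ΔT/R_total = 1134/0.4991 = 2272 W
T_interface = T_inner − Q·ΣR(inner→interface) = 1162 − 2270×0.07826

T ≈ 984 °C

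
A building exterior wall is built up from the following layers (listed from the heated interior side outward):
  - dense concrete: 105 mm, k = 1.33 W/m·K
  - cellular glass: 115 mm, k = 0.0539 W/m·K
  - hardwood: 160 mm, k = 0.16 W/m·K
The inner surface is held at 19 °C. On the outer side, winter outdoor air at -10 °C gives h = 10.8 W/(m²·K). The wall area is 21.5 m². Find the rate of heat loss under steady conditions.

Q ≈ 189 W

Thermal resistances in series:
R_dense concrete = L/(kA) = 0.105/(1.33×21.5) = 0.003672 K/W
R_cellular glass = L/(kA) = 0.115/(0.0539×21.5) = 0.09924 K/W
R_hardwood = L/(kA) = 0.16/(0.16×21.5) = 0.04651 K/W
R_outer film = 1/(h_o·A) = 1/(10.8×21.5) = 0.004307 K/W
R_total = 0.1537 K/W
Q = ΔT / R_total = 29 / 0.1537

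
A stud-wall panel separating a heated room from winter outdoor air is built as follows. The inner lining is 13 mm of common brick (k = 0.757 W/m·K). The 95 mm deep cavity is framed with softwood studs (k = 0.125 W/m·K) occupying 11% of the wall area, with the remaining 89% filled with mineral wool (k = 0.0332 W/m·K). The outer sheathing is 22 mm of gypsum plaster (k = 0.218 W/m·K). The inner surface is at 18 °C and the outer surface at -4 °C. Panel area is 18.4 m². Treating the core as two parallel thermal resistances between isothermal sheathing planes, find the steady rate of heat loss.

Sheathing layers in series; stud and cavity paths in parallel between them.
R_inner = 0.013/(0.757×18.4) = 9.333×10^-4 K/W
R_stud  = 0.095/(0.125×0.11×18.4) = 0.3755 K/W
R_cav   = 0.095/(0.0332×0.89×18.4) = 0.1747 K/W
1/R_core = 1/R_stud + 1/R_cav → R_core = 0.1192 K/W
R_outer = 0.022/(0.218×18.4) = 0.005485 K/W
R_total = 0.1257 K/W
Q = ΔT/R_total = 22/0.1257

Q ≈ 175 W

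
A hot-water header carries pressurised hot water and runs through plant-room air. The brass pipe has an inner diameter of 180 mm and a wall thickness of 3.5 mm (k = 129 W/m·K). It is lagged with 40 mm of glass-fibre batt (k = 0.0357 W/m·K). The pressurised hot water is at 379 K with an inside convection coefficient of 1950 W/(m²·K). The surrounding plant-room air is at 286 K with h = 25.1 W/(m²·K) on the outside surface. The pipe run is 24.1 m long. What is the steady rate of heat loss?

For a radial system each layer contributes R = ln(r_out/r_in)/(2πkL); films add R = 1/(hA).
R_inner film = 1/(h_i·2πr₁L) = 1/(1950×2π×0.09×24.1) = 3.763×10^-5 K/W
R_brass pipe wall = ln(93.5/90)/(2π×129×24.1) = 1.953×10^-6 K/W
R_glass-fibre batt = ln(133.5/93.5)/(2π×0.0357×24.1) = 0.06588 K/W
R_outer film = 1/(h_o·2πr_oL) = 1/(25.1×2π×0.1335×24.1) = 0.001971 K/W
R_total = 0.06789 K/W
Q = ΔT/R_total = 93/0.06789

Q ≈ 1370 W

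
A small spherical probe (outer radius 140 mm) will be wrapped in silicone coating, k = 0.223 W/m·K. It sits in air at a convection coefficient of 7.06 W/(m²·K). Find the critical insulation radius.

r_cr ≈ 63.2 mm

For a sphere r_cr = 2k/h = 2×0.223/7.06
r_cr = 63.2 mm; since the bare radius (140 mm) is above r_cr, any added insulation will reduce heat loss.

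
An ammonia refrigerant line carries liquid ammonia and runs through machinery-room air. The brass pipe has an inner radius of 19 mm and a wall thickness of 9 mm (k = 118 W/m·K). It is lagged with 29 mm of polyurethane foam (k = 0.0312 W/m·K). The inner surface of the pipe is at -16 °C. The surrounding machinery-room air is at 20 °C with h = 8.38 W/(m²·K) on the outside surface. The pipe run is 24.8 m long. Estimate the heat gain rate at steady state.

Q ≈ 225 W

Cylindrical conduction, so R = ln(r₂/r₁)/(2πkL) per layer, in series:
R_brass pipe wall = ln(28/19)/(2π×118×24.8) = 2.109×10^-5 K/W
R_polyurethane foam = ln(57/28)/(2π×0.0312×24.8) = 0.1462 K/W
R_outer film = 1/(h_o·2πr_oL) = 1/(8.38×2π×0.057×24.8) = 0.01344 K/W
R_total = 0.1597 K/W
Q = ΔT/R_total = 36/0.1597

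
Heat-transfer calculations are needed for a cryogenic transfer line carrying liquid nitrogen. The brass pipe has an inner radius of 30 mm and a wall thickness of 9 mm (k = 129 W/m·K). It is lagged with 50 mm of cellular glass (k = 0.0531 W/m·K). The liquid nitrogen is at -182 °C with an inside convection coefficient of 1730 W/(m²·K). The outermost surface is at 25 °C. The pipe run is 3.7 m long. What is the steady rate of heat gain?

Q ≈ 309 W

Per-layer cylindrical resistances, series-summed:
R_inner film = 1/(h_i·2πr₁L) = 1/(1730×2π×0.03×3.7) = 8.288×10^-4 K/W
R_brass pipe wall = ln(39/30)/(2π×129×3.7) = 8.748×10^-5 K/W
R_cellular glass = ln(89/39)/(2π×0.0531×3.7) = 0.6684 K/W
R_total = 0.6693 K/W
Q = ΔT/R_total = 207/0.6693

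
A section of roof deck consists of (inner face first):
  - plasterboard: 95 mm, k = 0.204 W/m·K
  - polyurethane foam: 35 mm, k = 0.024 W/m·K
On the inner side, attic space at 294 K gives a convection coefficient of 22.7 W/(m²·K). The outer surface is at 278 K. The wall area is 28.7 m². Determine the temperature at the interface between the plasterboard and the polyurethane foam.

Using the resistance-network approach (series):
R_inner film = 1/(h_i·A) = 1/(22.7×28.7) = 0.001535 K/W
R_plasterboard = L/(kA) = 0.095/(0.204×28.7) = 0.01623 K/W
R_polyurethane foam = L/(kA) = 0.035/(0.024×28.7) = 0.05081 K/W
R_total = 0.06857 K/W;  Q = ΔT/R_total = 16/0.06857 = 233.3 W
T_interface = T_inner − Q·ΣR(inner→interface) = 294 − 233×0.01776

T ≈ 290 K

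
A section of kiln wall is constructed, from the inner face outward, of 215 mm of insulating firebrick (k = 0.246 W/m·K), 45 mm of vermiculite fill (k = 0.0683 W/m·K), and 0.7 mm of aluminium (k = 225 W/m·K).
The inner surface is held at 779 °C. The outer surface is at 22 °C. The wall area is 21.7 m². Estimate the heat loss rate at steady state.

Q ≈ 10700 W

Using the resistance-network approach (series):
R_insulating firebrick = L/(kA) = 0.215/(0.246×21.7) = 0.04028 K/W
R_vermiculite fill = L/(kA) = 0.045/(0.0683×21.7) = 0.03036 K/W
R_aluminium = L/(kA) = 0.0007/(225×21.7) = 1.434×10^-7 K/W
R_total = 0.07064 K/W
Q = ΔT / R_total = 757 / 0.07064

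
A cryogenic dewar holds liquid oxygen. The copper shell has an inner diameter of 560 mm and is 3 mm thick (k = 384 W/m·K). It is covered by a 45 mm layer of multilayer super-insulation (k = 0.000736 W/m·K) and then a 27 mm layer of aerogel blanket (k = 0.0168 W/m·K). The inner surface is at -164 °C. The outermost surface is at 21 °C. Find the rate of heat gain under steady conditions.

Q ≈ 3.46 W

Spherical conduction: R = (1/r_in − 1/r_out)/(4πk) per layer; series-sum.
R_copper shell = (1/0.28 − 1/0.283)/(4π×384) = 7.846×10^-6 K/W
R_multilayer super-insulation = (1/0.283 − 1/0.328)/(4π×0.000736) = 52.42 K/W
R_aerogel blanket = (1/0.328 − 1/0.355)/(4π×0.0168) = 1.098 K/W
R_total = 53.51 K/W
Q = ΔT/R_total = 185/53.51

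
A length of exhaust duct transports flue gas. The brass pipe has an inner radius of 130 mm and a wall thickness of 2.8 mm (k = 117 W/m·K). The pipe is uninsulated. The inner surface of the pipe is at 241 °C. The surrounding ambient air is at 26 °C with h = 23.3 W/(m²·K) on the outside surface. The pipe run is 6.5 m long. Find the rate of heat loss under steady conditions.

Q ≈ 27200 W

Treating each annulus and film as a series resistance:
R_brass pipe wall = ln(132.8/130)/(2π×117×6.5) = 4.46×10^-6 K/W
R_outer film = 1/(h_o·2πr_oL) = 1/(23.3×2π×0.1328×6.5) = 0.007913 K/W
R_total = 0.007918 K/W
Q = ΔT/R_total = 215/0.007918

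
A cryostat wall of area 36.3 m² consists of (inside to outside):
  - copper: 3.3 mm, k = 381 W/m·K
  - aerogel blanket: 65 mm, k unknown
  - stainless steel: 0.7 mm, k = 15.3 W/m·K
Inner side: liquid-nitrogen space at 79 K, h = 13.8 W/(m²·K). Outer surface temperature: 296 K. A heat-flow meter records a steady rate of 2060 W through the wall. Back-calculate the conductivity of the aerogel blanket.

Series thermal resistances:
R_inner film = 1/(h_i·A) = 1/(13.8×36.3) = 0.001996 K/W
R_copper = L/(kA) = 0.0033/(381×36.3) = 2.386×10^-7 K/W
R_stainless steel = L/(kA) = 0.0007/(15.3×36.3) = 1.26×10^-6 K/W
Sum of known resistances R_other = 0.001998 K/W
Total R = ΔT/Q = 217/2060 = 0.1053 K/W
R_aerogel blanket = R_total − R_other = 0.1033 K/W
k = L/(R·A) = 0.065/(0.1033×36.3)

k ≈ 0.0173 W/(m·K)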